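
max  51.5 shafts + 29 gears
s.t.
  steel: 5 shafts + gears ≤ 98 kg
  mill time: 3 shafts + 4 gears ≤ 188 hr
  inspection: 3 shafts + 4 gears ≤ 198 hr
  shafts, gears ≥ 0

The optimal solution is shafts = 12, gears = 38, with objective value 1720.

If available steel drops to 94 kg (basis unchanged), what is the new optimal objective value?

1692

Binding: steel and mill time. Non-binding: inspection (10 unused).
By complementary slackness, y = 0 for the non-binding constraint.
The binding rows give the dual system: 5·y_steel + 3·y_mill time = 51.5 and 1·y_steel + 4·y_mill time = 29.
Solving: y_steel = 7, y_mill time = 5.5.
Δz = y_steel·Δb = 7 × (-4) = -28, so new z* = 1720 − 28 = 1692.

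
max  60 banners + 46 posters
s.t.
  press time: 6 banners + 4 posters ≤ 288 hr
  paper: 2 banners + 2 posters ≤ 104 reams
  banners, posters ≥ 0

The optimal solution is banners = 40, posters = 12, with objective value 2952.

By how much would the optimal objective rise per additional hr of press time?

At the optimum: press time uses 288 of 288 (binding); paper uses 104 of 104 (binding).
From A_Bᵀ y = c: 6·y_press time + 2·y_paper = 60; 4·y_press time + 2·y_paper = 46.
This yields shadow prices y_press time = 7, y_paper = 9.
Shadow price of press time = 7.

7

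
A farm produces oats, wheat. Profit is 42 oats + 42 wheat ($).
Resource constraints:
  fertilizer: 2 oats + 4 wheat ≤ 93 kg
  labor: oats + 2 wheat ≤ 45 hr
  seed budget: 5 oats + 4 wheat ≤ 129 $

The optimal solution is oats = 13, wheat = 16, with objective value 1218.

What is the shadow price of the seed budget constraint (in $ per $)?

7

At the optimum: fertilizer uses 90 of 93 (slack = 3); labor uses 45 of 45 (binding); seed budget uses 129 of 129 (binding).
By complementary slackness, y = 0 for the non-binding constraint.
The binding rows give the dual system: 1·y_labor + 5·y_seed budget = 42 and 2·y_labor + 4·y_seed budget = 42.
→ y_labor = 7 and y_seed budget = 7.
Shadow price of seed budget = 7.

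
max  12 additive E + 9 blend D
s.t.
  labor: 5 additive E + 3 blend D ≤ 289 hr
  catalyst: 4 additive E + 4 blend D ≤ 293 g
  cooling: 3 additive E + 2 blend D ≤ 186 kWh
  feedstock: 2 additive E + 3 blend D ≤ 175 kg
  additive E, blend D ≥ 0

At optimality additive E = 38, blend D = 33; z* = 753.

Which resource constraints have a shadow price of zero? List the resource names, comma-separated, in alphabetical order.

labor: 289/289 (binding)
catalyst: 284/293 (slack 9)
cooling: 180/186 (slack 6)
feedstock: 175/175 (binding)
By complementary slackness, a constraint with positive slack has shadow price 0 → catalyst, cooling.

catalyst, cooling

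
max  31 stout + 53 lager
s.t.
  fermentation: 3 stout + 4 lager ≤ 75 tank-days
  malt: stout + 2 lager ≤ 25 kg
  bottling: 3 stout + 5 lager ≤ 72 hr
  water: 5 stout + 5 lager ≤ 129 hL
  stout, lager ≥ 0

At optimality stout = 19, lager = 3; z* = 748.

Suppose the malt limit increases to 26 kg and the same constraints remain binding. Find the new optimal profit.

752

Binding: malt and bottling. Non-binding: fermentation (6 unused), water (19 unused).
By complementary slackness, y = 0 for the non-binding constraints.
The binding rows give the dual system: 1·y_malt + 3·y_bottling = 31 and 2·y_malt + 5·y_bottling = 53.
→ y_malt = 4 and y_bottling = 9.
Δz = y_malt·Δb = 4 × (1) = 4, so new z* = 748 + 4 = 752.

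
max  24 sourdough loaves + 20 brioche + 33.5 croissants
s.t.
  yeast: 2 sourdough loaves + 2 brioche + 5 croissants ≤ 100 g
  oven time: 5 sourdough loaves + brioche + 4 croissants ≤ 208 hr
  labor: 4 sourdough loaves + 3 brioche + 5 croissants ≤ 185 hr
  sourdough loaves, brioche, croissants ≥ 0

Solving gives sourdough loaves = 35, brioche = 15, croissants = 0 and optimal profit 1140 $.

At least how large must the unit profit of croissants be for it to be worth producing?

40

Binding: yeast and labor. Non-binding: oven time (18 unused).
By complementary slackness, y = 0 for the non-binding constraint.
The binding rows give the dual system: 2·y_yeast + 4·y_labor = 24 and 2·y_yeast + 3·y_labor = 20.
This yields shadow prices y_yeast = 4, y_labor = 4.
croissants enters the basis when its profit ≥ yᵀa₃ = 4·5 + 4·5 = 40.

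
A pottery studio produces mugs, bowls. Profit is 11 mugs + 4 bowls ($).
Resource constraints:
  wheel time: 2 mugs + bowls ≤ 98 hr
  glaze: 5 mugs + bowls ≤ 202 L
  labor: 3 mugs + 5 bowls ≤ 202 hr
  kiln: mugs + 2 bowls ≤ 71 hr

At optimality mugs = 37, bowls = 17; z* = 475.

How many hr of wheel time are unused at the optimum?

wheel time used = 2·37 + 1·17 = 91; slack = 98 − 91 = 7.

7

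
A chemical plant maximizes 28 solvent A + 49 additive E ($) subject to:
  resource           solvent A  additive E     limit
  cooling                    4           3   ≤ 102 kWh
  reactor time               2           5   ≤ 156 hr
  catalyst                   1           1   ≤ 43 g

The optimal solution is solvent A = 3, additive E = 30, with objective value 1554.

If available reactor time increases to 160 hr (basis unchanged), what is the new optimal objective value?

At the optimum: cooling uses 102 of 102 (binding); reactor time uses 156 of 156 (binding); catalyst uses 33 of 43 (slack = 10).
Since catalyst is not tight, its dual is 0.
From A_Bᵀ y = c: 4·y_cooling + 2·y_reactor time = 28; 3·y_cooling + 5·y_reactor time = 49.
Solving: y_cooling = 3, y_reactor time = 8.
Δz = y_reactor time·Δb = 8 × (4) = 32, so new z* = 1554 + 32 = 1586.

1586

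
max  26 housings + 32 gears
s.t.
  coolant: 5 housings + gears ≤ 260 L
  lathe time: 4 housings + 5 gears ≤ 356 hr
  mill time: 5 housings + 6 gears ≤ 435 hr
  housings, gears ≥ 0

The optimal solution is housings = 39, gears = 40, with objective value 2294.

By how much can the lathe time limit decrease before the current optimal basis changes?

Binding constraints: lathe time, mill time. The basis is B = [[4,5],[5,6]] with det -1.
Per unit decrease in lathe time, x* moves by d = (6, -5).
The basis stays optimal until coolant becomes binding; allowable decrease = 1 hr.

1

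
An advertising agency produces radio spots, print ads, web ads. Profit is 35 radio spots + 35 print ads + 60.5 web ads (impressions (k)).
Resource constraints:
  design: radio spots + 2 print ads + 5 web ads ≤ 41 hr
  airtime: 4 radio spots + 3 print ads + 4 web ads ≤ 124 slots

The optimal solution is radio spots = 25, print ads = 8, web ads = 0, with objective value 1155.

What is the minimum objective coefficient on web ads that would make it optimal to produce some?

Check each constraint at x*: design 41/41 (tight); airtime 124/124 (tight).
The binding rows give the dual system: 1·y_design + 4·y_airtime = 35 and 2·y_design + 3·y_airtime = 35.
→ y_design = 7 and y_airtime = 7.
web ads enters the basis when its profit ≥ yᵀa₃ = 7·5 + 7·4 = 63.

63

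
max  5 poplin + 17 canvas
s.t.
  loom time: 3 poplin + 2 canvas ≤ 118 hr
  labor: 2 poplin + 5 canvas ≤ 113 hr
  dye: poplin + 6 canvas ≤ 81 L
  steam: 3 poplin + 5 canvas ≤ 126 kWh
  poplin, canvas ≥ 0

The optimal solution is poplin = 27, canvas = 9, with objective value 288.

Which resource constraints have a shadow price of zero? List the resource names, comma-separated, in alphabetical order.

loom time: 99/118 (slack 19)
labor: 99/113 (slack 14)
dye: 81/81 (binding)
steam: 126/126 (binding)
By complementary slackness, a constraint with positive slack has shadow price 0 → labor, loom time.

labor, loom time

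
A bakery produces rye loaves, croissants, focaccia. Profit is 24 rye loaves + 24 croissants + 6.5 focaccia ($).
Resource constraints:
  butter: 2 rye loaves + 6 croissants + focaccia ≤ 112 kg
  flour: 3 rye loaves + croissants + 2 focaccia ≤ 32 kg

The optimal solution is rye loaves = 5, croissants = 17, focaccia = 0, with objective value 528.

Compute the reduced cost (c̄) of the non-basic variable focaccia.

-8.5

Check each constraint at x*: butter 112/112 (tight); flour 32/32 (tight).
Dual feasibility on the basic columns requires 2·y_butter + 3·y_flour = 24, 6·y_butter + 1·y_flour = 24.
This yields shadow prices y_butter = 3, y_flour = 6.
Reduced cost of focaccia: c₃ − yᵀa₃ = 6.5 − (3·1 + 6·2) = 6.5 − 15 = -8.5.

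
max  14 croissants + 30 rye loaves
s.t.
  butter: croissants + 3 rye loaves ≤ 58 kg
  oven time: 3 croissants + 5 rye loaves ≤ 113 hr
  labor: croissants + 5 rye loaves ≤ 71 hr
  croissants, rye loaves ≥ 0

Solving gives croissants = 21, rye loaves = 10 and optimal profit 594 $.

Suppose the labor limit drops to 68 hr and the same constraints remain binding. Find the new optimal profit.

Check each constraint at x*: butter 51/58 (slack 7); oven time 113/113 (tight); labor 71/71 (tight).
Since butter is not tight, its dual is 0.
The binding rows give the dual system: 3·y_oven time + 1·y_labor = 14 and 5·y_oven time + 5·y_labor = 30.
→ y_oven time = 4 and y_labor = 2.
Δz = y_labor·Δb = 2 × (-3) = -6, so new z* = 594 − 6 = 588.

588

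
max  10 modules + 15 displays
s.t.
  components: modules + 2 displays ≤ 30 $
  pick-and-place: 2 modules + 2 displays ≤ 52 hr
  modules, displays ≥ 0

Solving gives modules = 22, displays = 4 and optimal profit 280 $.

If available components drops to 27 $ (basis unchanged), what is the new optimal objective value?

Check each constraint at x*: components 30/30 (tight); pick-and-place 52/52 (tight).
The binding rows give the dual system: 1·y_components + 2·y_pick-and-place = 10 and 2·y_components + 2·y_pick-and-place = 15.
Solving: y_components = 5, y_pick-and-place = 2.5.
Δz = y_components·Δb = 5 × (-3) = -15, so new z* = 280 − 15 = 265.

265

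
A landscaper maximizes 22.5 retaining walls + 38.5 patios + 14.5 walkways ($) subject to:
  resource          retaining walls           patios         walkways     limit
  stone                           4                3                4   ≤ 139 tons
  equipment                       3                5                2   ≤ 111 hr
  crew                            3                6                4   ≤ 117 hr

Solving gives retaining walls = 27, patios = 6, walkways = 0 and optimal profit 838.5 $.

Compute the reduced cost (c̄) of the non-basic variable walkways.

At the optimum: stone uses 126 of 139 (slack = 13); equipment uses 111 of 111 (binding); crew uses 117 of 117 (binding).
Since stone is not tight, its dual is 0.
From A_Bᵀ y = c: 3·y_equipment + 3·y_crew = 22.5; 5·y_equipment + 6·y_crew = 38.5.
This yields shadow prices y_equipment = 6.5, y_crew = 1.
Reduced cost of walkways: c₃ − yᵀa₃ = 14.5 − (6.5·2 + 1·4) = 14.5 − 17 = -2.5.

-2.5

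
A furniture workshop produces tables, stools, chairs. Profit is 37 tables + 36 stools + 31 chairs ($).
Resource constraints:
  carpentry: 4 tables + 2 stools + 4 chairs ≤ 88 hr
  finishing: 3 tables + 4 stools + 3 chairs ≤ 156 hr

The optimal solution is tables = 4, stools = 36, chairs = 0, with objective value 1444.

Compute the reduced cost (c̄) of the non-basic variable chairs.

-6

Check each constraint at x*: carpentry 88/88 (tight); finishing 156/156 (tight).
The binding rows give the dual system: 4·y_carpentry + 3·y_finishing = 37 and 2·y_carpentry + 4·y_finishing = 36.
Solving: y_carpentry = 4, y_finishing = 7.
Reduced cost of chairs: c₃ − yᵀa₃ = 31 − (4·4 + 7·3) = 31 − 37 = -6.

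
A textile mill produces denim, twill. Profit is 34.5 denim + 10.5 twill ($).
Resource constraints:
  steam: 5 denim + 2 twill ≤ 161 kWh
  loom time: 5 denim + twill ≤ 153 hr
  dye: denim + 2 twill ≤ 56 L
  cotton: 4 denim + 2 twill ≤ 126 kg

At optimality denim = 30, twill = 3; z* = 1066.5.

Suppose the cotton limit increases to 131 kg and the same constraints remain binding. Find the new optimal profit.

1081.5

At the optimum: steam uses 156 of 161 (slack = 5); loom time uses 153 of 153 (binding); dye uses 36 of 56 (slack = 20); cotton uses 126 of 126 (binding).
Since steam, dye are not tight, their duals are 0.
From A_Bᵀ y = c: 5·y_loom time + 4·y_cotton = 34.5; 1·y_loom time + 2·y_cotton = 10.5.
Solving: y_loom time = 4.5, y_cotton = 3.
Δz = y_cotton·Δb = 3 × (5) = 15, so new z* = 1066.5 + 15 = 1081.5.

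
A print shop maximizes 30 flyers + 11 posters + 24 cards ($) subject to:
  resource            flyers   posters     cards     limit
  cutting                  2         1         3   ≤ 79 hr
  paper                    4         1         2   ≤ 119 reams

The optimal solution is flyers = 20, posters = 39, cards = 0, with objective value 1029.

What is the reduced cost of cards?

Check each constraint at x*: cutting 79/79 (tight); paper 119/119 (tight).
The binding rows give the dual system: 2·y_cutting + 4·y_paper = 30 and 1·y_cutting + 1·y_paper = 11.
→ y_cutting = 7 and y_paper = 4.
Reduced cost of cards: c₃ − yᵀa₃ = 24 − (7·3 + 4·2) = 24 − 29 = -5.

-5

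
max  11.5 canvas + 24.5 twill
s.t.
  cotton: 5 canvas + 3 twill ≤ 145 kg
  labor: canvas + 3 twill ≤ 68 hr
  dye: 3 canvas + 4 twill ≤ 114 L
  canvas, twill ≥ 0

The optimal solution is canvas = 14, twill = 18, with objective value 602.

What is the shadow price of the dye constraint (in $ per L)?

Check each constraint at x*: cotton 124/145 (slack 21); labor 68/68 (tight); dye 114/114 (tight).
Since cotton is not tight, its dual is 0.
Dual feasibility on the basic columns requires 1·y_labor + 3·y_dye = 11.5, 3·y_labor + 4·y_dye = 24.5.
→ y_labor = 5.5 and y_dye = 2.
Shadow price of dye = 2.

2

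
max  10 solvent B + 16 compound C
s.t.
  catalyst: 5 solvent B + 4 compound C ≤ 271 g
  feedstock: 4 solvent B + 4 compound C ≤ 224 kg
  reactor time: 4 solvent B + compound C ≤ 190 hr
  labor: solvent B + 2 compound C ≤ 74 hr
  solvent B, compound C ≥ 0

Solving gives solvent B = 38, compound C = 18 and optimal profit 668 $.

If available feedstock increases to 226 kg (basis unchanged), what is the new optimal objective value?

670

Binding: feedstock and labor. Non-binding: catalyst (9 unused), reactor time (20 unused).
Slack constraints have shadow price 0 (complementary slackness).
From A_Bᵀ y = c: 4·y_feedstock + 1·y_labor = 10; 4·y_feedstock + 2·y_labor = 16.
→ y_feedstock = 1 and y_labor = 6.
Δz = y_feedstock·Δb = 1 × (2) = 2, so new z* = 668 + 2 = 670.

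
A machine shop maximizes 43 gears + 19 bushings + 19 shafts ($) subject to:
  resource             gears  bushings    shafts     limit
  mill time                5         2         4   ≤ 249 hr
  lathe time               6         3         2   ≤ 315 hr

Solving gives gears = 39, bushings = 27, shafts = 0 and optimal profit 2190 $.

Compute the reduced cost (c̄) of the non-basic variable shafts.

-7

Both mill time and lathe time are binding at x*.
From A_Bᵀ y = c: 5·y_mill time + 6·y_lathe time = 43; 2·y_mill time + 3·y_lathe time = 19.
Solving: y_mill time = 5, y_lathe time = 3.
Reduced cost of shafts: c₃ − yᵀa₃ = 19 − (5·4 + 3·2) = 19 − 26 = -7.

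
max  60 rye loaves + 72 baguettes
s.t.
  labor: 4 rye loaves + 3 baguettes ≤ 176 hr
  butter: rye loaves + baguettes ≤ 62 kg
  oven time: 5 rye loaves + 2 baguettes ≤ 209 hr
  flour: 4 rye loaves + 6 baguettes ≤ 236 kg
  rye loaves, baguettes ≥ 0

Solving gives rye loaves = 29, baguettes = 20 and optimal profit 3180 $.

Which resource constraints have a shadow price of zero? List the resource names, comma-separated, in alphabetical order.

labor: 176/176 (binding)
butter: 49/62 (slack 13)
oven time: 185/209 (slack 24)
flour: 236/236 (binding)
By complementary slackness, a constraint with positive slack has shadow price 0 → butter, oven time.

butter, oven time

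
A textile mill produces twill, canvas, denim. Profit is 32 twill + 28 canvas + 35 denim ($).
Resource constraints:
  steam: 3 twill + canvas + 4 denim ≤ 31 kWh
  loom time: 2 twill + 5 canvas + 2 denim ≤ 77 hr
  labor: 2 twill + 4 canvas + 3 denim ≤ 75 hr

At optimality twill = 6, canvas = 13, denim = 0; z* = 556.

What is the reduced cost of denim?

Binding: steam and loom time. Non-binding: labor (11 unused).
Since labor is not tight, its dual is 0.
Dual feasibility on the basic columns requires 3·y_steam + 2·y_loom time = 32, 1·y_steam + 5·y_loom time = 28.
Solving: y_steam = 8, y_loom time = 4.
Reduced cost of denim: c₃ − yᵀa₃ = 35 − (8·4 + 4·2) = 35 − 40 = -5.

-5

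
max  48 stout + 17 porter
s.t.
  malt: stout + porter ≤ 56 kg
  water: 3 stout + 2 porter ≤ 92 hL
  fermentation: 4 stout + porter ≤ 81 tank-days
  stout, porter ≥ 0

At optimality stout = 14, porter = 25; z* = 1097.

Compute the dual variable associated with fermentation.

9

Binding: water and fermentation. Non-binding: malt (17 unused).
Slack constraints have shadow price 0 (complementary slackness).
From A_Bᵀ y = c: 3·y_water + 4·y_fermentation = 48; 2·y_water + 1·y_fermentation = 17.
Solving: y_water = 4, y_fermentation = 9.
Shadow price of fermentation = 9.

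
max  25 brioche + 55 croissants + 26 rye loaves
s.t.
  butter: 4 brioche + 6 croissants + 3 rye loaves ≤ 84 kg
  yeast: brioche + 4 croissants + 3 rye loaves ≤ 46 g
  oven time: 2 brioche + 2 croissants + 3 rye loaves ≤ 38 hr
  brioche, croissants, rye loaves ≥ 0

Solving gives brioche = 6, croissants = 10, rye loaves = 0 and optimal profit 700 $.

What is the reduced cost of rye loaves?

-8.5

Binding: butter and yeast. Non-binding: oven time (6 unused).
Since oven time is not tight, its dual is 0.
The binding rows give the dual system: 4·y_butter + 1·y_yeast = 25 and 6·y_butter + 4·y_yeast = 55.
This yields shadow prices y_butter = 4.5, y_yeast = 7.
Reduced cost of rye loaves: c₃ − yᵀa₃ = 26 − (4.5·3 + 7·3) = 26 − 34.5 = -8.5.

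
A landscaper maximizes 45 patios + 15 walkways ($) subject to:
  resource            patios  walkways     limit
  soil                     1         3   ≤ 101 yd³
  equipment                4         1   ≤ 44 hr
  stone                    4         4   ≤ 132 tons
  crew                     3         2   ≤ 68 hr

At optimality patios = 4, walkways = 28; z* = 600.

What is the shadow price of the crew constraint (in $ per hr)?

At the optimum: soil uses 88 of 101 (slack = 13); equipment uses 44 of 44 (binding); stone uses 128 of 132 (slack = 4); crew uses 68 of 68 (binding).
Slack constraints have shadow price 0 (complementary slackness).
The binding rows give the dual system: 4·y_equipment + 3·y_crew = 45 and 1·y_equipment + 2·y_crew = 15.
Solving: y_equipment = 9, y_crew = 3.
Shadow price of crew = 3.

3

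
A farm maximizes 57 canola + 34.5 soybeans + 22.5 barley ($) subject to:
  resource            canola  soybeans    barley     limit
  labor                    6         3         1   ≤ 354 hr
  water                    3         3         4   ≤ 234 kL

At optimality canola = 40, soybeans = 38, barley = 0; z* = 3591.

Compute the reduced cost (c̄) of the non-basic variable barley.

-1

At the optimum: labor uses 354 of 354 (binding); water uses 234 of 234 (binding).
Dual feasibility on the basic columns requires 6·y_labor + 3·y_water = 57, 3·y_labor + 3·y_water = 34.5.
Solving: y_labor = 7.5, y_water = 4.
Reduced cost of barley: c₃ − yᵀa₃ = 22.5 − (7.5·1 + 4·4) = 22.5 − 23.5 = -1.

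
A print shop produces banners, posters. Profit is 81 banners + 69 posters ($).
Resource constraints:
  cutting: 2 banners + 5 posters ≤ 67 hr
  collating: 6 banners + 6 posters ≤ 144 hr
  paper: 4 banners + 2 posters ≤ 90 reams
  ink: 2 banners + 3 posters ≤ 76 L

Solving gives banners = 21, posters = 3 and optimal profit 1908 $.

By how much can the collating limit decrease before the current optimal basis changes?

Binding constraints: collating, paper. The basis is B = [[6,6],[4,2]] with det -12.
Per unit decrease in collating, x* moves by d = (0.1667, -0.3333).
The basis stays optimal until posters reaches 0; allowable decrease = 9 hr.

9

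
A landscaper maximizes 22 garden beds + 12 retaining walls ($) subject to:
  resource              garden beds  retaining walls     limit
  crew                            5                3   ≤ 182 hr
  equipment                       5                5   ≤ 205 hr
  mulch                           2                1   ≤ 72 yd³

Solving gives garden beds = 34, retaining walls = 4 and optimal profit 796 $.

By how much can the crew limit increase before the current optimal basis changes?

Binding constraints: crew, mulch. The basis is B = [[5,3],[2,1]] with det -1.
Per unit increase in crew, x* moves by d = (-1, 2).
The basis stays optimal until equipment becomes binding; allowable increase = 3 hr.

3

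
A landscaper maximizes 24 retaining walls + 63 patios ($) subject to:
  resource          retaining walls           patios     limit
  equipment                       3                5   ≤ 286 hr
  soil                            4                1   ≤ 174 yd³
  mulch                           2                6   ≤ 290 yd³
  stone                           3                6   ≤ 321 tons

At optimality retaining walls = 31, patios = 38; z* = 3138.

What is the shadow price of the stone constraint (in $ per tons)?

Binding: mulch and stone. Non-binding: equipment (3 unused), soil (12 unused).
By complementary slackness, y = 0 for the non-binding constraints.
Dual feasibility on the basic columns requires 2·y_mulch + 3·y_stone = 24, 6·y_mulch + 6·y_stone = 63.
→ y_mulch = 7.5 and y_stone = 3.
Shadow price of stone = 3.

3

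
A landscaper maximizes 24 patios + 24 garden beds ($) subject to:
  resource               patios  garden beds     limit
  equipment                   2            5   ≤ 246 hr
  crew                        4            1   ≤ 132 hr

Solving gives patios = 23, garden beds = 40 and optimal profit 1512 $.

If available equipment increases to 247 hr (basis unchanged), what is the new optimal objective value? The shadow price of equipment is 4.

1516

Δb = 1, so new z* = 1512 + (4)·(1) = 1512 + 4 = 1516.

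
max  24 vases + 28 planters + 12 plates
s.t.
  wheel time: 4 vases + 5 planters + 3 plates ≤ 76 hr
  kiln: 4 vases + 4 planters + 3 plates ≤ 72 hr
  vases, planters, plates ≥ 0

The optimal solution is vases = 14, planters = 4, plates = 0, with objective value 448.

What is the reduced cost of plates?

Check each constraint at x*: wheel time 76/76 (tight); kiln 72/72 (tight).
The binding rows give the dual system: 4·y_wheel time + 4·y_kiln = 24 and 5·y_wheel time + 4·y_kiln = 28.
→ y_wheel time = 4 and y_kiln = 2.
Reduced cost of plates: c₃ − yᵀa₃ = 12 − (4·3 + 2·3) = 12 − 18 = -6.

-6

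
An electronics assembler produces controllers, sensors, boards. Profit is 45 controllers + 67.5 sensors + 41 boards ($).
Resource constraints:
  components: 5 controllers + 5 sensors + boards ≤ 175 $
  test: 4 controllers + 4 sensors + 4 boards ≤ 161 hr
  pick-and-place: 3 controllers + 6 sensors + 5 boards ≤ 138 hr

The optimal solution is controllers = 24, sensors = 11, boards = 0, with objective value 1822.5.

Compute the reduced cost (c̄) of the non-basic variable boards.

-1

Binding: components and pick-and-place. Non-binding: test (21 unused).
Slack constraints have shadow price 0 (complementary slackness).
Dual feasibility on the basic columns requires 5·y_components + 3·y_pick-and-place = 45, 5·y_components + 6·y_pick-and-place = 67.5.
→ y_components = 4.5 and y_pick-and-place = 7.5.
Reduced cost of boards: c₃ − yᵀa₃ = 41 − (4.5·1 + 7.5·5) = 41 − 42 = -1.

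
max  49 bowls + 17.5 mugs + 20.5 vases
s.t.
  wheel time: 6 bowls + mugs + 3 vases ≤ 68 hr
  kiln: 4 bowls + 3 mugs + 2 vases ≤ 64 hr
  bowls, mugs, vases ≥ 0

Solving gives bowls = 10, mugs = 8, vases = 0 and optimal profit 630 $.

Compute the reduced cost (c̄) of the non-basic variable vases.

-4

At the optimum: wheel time uses 68 of 68 (binding); kiln uses 64 of 64 (binding).
Dual feasibility on the basic columns requires 6·y_wheel time + 4·y_kiln = 49, 1·y_wheel time + 3·y_kiln = 17.5.
→ y_wheel time = 5.5 and y_kiln = 4.
Reduced cost of vases: c₃ − yᵀa₃ = 20.5 − (5.5·3 + 4·2) = 20.5 − 24.5 = -4.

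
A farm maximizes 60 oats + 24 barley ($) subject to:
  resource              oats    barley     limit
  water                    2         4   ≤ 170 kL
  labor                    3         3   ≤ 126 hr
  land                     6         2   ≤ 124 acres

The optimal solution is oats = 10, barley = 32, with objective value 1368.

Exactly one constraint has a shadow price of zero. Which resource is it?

water: 148/170 (slack 22)
labor: 126/126 (binding)
land: 124/124 (binding)
By complementary slackness, a constraint with positive slack has shadow price 0 → water.

water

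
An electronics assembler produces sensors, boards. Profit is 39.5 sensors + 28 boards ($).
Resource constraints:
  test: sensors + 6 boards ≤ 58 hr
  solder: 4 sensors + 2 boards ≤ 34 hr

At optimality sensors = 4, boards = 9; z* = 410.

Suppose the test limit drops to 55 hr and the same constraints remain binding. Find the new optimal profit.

Both test and solder are binding at x*.
From A_Bᵀ y = c: 1·y_test + 4·y_solder = 39.5; 6·y_test + 2·y_solder = 28.
Solving: y_test = 1.5, y_solder = 9.5.
Δz = y_test·Δb = 1.5 × (-3) = -4.5, so new z* = 410 − 4.5 = 405.5.

405.5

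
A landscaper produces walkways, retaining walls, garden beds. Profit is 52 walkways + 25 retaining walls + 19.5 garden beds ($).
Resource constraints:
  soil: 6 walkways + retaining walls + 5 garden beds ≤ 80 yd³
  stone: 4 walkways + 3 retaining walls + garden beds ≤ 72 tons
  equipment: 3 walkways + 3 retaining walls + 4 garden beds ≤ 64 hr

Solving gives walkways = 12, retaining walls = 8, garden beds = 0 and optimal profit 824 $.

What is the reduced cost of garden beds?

-7.5

At the optimum: soil uses 80 of 80 (binding); stone uses 72 of 72 (binding); equipment uses 60 of 64 (slack = 4).
Slack constraints have shadow price 0 (complementary slackness).
Dual feasibility on the basic columns requires 6·y_soil + 4·y_stone = 52, 1·y_soil + 3·y_stone = 25.
→ y_soil = 4 and y_stone = 7.
Reduced cost of garden beds: c₃ − yᵀa₃ = 19.5 − (4·5 + 7·1) = 19.5 − 27 = -7.5.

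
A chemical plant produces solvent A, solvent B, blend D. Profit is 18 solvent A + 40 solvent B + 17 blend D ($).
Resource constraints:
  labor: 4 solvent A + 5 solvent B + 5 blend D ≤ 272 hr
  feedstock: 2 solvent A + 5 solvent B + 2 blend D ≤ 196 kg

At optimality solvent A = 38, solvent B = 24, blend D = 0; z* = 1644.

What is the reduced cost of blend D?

At the optimum: labor uses 272 of 272 (binding); feedstock uses 196 of 196 (binding).
The binding rows give the dual system: 4·y_labor + 2·y_feedstock = 18 and 5·y_labor + 5·y_feedstock = 40.
Solving: y_labor = 1, y_feedstock = 7.
Reduced cost of blend D: c₃ − yᵀa₃ = 17 − (1·5 + 7·2) = 17 − 19 = -2.

-2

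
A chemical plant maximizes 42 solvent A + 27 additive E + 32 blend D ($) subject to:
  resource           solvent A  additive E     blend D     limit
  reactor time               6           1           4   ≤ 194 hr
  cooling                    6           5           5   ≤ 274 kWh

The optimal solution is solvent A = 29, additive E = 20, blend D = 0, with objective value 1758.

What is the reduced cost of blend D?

-1

Both reactor time and cooling are binding at x*.
The binding rows give the dual system: 6·y_reactor time + 6·y_cooling = 42 and 1·y_reactor time + 5·y_cooling = 27.
This yields shadow prices y_reactor time = 2, y_cooling = 5.
Reduced cost of blend D: c₃ − yᵀa₃ = 32 − (2·4 + 5·5) = 32 − 33 = -1.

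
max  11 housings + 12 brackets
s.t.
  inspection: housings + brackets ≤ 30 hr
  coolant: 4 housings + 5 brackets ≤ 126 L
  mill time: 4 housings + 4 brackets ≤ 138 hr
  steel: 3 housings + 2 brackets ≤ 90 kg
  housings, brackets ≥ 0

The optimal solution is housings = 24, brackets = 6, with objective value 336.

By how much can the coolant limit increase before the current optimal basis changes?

Binding constraints: inspection, coolant. The basis is B = [[1,1],[4,5]] with det 1.
Per unit increase in coolant, x* moves by d = (-1, 1).
The basis stays optimal until housings reaches 0; allowable increase = 24 L.

24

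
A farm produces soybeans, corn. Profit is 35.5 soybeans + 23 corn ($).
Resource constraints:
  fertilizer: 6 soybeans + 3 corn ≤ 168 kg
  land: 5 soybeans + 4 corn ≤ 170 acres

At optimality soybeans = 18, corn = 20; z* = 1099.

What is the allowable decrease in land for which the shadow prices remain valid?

Binding constraints: fertilizer, land. The basis is B = [[6,3],[5,4]] with det 9.
Per unit decrease in land, x* moves by d = (0.3333, -0.6667).
The basis stays optimal until corn reaches 0; allowable decrease = 30 acres.

30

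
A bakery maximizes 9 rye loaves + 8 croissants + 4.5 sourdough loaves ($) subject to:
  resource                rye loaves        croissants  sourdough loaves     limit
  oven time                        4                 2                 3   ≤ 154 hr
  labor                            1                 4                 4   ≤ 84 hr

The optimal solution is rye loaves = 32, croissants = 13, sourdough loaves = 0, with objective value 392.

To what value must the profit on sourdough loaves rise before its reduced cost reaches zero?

10

Both oven time and labor are binding at x*.
Dual feasibility on the basic columns requires 4·y_oven time + 1·y_labor = 9, 2·y_oven time + 4·y_labor = 8.
Solving: y_oven time = 2, y_labor = 1.
sourdough loaves enters the basis when its profit ≥ yᵀa₃ = 2·3 + 1·4 = 10.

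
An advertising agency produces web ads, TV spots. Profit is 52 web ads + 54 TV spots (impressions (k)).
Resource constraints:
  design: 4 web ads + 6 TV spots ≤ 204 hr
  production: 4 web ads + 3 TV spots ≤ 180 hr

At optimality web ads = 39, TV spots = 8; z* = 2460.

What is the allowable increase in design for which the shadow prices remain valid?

156

Binding constraints: design, production. The basis is B = [[4,6],[4,3]] with det -12.
Per unit increase in design, x* moves by d = (-0.25, 0.3333).
The basis stays optimal until web ads reaches 0; allowable increase = 156 hr.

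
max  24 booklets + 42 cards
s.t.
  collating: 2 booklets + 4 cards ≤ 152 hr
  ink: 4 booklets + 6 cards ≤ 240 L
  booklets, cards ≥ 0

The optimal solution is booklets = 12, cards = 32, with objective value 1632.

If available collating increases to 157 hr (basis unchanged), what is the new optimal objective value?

At the optimum: collating uses 152 of 152 (binding); ink uses 240 of 240 (binding).
The binding rows give the dual system: 2·y_collating + 4·y_ink = 24 and 4·y_collating + 6·y_ink = 42.
→ y_collating = 6 and y_ink = 3.
Δz = y_collating·Δb = 6 × (5) = 30, so new z* = 1632 + 30 = 1662.

1662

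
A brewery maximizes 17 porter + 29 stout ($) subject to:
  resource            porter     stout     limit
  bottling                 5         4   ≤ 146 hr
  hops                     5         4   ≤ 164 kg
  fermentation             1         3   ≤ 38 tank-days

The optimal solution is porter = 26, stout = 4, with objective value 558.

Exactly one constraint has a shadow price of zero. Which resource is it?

hops

bottling: 146/146 (binding)
hops: 146/164 (slack 18)
fermentation: 38/38 (binding)
By complementary slackness, a constraint with positive slack has shadow price 0 → hops.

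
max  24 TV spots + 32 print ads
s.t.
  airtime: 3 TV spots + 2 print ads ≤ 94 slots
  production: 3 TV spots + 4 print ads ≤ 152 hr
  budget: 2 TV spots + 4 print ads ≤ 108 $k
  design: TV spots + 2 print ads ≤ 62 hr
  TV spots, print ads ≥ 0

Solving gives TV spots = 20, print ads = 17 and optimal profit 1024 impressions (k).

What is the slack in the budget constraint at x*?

budget used = 2·20 + 4·17 = 108; slack = 108 − 108 = 0.

0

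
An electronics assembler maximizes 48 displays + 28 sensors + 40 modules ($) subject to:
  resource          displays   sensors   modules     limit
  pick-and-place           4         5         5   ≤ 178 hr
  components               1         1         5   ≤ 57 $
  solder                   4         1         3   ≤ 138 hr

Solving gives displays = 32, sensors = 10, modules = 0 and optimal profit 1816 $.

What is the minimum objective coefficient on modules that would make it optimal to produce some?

Binding: pick-and-place and solder. Non-binding: components (15 unused).
By complementary slackness, y = 0 for the non-binding constraint.
The binding rows give the dual system: 4·y_pick-and-place + 4·y_solder = 48 and 5·y_pick-and-place + 1·y_solder = 28.
→ y_pick-and-place = 4 and y_solder = 8.
modules enters the basis when its profit ≥ yᵀa₃ = 4·5 + 8·3 = 44.

44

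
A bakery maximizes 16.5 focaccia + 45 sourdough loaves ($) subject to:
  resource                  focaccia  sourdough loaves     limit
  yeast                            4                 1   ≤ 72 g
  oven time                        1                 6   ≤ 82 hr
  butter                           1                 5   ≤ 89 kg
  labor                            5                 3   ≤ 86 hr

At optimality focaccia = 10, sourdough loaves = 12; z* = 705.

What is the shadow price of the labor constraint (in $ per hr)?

2

Check each constraint at x*: yeast 52/72 (slack 20); oven time 82/82 (tight); butter 70/89 (slack 19); labor 86/86 (tight).
Slack constraints have shadow price 0 (complementary slackness).
From A_Bᵀ y = c: 1·y_oven time + 5·y_labor = 16.5; 6·y_oven time + 3·y_labor = 45.
Solving: y_oven time = 6.5, y_labor = 2.
Shadow price of labor = 2.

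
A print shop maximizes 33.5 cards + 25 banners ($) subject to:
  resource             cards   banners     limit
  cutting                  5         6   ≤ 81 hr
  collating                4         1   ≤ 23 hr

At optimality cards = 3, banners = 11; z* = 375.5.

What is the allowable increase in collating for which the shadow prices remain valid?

Binding constraints: cutting, collating. The basis is B = [[5,6],[4,1]] with det -19.
Per unit increase in collating, x* moves by d = (0.3158, -0.2632).
The basis stays optimal until banners reaches 0; allowable increase = 41.8 hr.

41.8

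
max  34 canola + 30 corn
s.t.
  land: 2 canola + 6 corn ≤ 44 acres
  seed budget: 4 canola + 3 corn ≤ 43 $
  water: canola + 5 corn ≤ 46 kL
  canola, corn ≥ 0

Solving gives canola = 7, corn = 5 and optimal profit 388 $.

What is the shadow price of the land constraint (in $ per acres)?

1

Check each constraint at x*: land 44/44 (tight); seed budget 43/43 (tight); water 32/46 (slack 14).
Since water is not tight, its dual is 0.
Dual feasibility on the basic columns requires 2·y_land + 4·y_seed budget = 34, 6·y_land + 3·y_seed budget = 30.
→ y_land = 1 and y_seed budget = 8.
Shadow price of land = 1.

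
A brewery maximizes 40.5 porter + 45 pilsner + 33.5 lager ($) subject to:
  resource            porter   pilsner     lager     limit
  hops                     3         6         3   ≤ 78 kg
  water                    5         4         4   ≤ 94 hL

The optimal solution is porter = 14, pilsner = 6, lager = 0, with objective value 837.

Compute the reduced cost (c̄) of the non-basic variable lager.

-1

At the optimum: hops uses 78 of 78 (binding); water uses 94 of 94 (binding).
From A_Bᵀ y = c: 3·y_hops + 5·y_water = 40.5; 6·y_hops + 4·y_water = 45.
Solving: y_hops = 3.5, y_water = 6.
Reduced cost of lager: c₃ − yᵀa₃ = 33.5 − (3.5·3 + 6·4) = 33.5 − 34.5 = -1.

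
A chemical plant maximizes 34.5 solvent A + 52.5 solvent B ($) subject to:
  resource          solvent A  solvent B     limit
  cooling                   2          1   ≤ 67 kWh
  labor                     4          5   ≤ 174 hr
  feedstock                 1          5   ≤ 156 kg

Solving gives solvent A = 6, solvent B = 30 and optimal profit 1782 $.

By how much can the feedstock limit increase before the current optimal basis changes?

Binding constraints: labor, feedstock. The basis is B = [[4,5],[1,5]] with det 15.
Per unit increase in feedstock, x* moves by d = (-0.3333, 0.2667).
The basis stays optimal until solvent A reaches 0; allowable increase = 18 kg.

18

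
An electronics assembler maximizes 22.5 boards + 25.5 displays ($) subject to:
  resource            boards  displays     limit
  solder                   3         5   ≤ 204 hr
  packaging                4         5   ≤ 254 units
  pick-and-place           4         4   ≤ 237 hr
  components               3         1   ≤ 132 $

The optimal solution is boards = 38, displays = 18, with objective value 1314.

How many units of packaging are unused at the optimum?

packaging used = 4·38 + 5·18 = 242; slack = 254 − 242 = 12.

12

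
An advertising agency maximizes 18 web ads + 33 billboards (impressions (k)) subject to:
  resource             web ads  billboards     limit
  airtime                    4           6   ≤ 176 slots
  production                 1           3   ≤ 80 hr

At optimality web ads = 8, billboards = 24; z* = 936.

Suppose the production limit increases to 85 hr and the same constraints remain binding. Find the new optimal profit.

956

At the optimum: airtime uses 176 of 176 (binding); production uses 80 of 80 (binding).
From A_Bᵀ y = c: 4·y_airtime + 1·y_production = 18; 6·y_airtime + 3·y_production = 33.
Solving: y_airtime = 3.5, y_production = 4.
Δz = y_production·Δb = 4 × (5) = 20, so new z* = 936 + 20 = 956.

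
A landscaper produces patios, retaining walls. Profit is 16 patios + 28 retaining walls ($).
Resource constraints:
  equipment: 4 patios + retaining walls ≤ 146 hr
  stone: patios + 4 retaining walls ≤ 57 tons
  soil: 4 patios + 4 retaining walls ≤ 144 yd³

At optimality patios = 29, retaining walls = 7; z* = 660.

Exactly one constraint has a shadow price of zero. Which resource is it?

equipment: 123/146 (slack 23)
stone: 57/57 (binding)
soil: 144/144 (binding)
By complementary slackness, a constraint with positive slack has shadow price 0 → equipment.

equipment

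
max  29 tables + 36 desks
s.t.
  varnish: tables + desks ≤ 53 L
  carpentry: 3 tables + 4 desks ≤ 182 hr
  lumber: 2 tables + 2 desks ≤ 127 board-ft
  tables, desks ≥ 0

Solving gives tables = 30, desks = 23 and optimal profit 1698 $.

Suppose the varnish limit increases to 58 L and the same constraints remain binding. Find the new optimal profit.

1738

Check each constraint at x*: varnish 53/53 (tight); carpentry 182/182 (tight); lumber 106/127 (slack 21).
Slack constraints have shadow price 0 (complementary slackness).
Dual feasibility on the basic columns requires 1·y_varnish + 3·y_carpentry = 29, 1·y_varnish + 4·y_carpentry = 36.
→ y_varnish = 8 and y_carpentry = 7.
Δz = y_varnish·Δb = 8 × (5) = 40, so new z* = 1698 + 40 = 1738.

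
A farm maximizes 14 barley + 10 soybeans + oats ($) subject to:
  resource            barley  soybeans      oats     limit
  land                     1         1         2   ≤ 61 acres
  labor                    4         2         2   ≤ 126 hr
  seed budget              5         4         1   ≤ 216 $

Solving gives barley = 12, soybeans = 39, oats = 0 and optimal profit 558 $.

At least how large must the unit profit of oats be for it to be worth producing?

Check each constraint at x*: land 51/61 (slack 10); labor 126/126 (tight); seed budget 216/216 (tight).
By complementary slackness, y = 0 for the non-binding constraint.
The binding rows give the dual system: 4·y_labor + 5·y_seed budget = 14 and 2·y_labor + 4·y_seed budget = 10.
Solving: y_labor = 1, y_seed budget = 2.
oats enters the basis when its profit ≥ yᵀa₃ = 1·2 + 2·1 = 4.

4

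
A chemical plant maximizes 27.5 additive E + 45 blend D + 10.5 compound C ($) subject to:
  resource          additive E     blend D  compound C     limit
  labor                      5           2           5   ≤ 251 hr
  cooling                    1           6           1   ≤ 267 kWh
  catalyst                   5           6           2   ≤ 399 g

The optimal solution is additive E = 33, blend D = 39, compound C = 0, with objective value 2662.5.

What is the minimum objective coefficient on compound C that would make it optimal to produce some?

Check each constraint at x*: labor 243/251 (slack 8); cooling 267/267 (tight); catalyst 399/399 (tight).
Since labor is not tight, its dual is 0.
Dual feasibility on the basic columns requires 1·y_cooling + 5·y_catalyst = 27.5, 6·y_cooling + 6·y_catalyst = 45.
This yields shadow prices y_cooling = 2.5, y_catalyst = 5.
compound C enters the basis when its profit ≥ yᵀa₃ = 2.5·1 + 5·2 = 12.5.

12.5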